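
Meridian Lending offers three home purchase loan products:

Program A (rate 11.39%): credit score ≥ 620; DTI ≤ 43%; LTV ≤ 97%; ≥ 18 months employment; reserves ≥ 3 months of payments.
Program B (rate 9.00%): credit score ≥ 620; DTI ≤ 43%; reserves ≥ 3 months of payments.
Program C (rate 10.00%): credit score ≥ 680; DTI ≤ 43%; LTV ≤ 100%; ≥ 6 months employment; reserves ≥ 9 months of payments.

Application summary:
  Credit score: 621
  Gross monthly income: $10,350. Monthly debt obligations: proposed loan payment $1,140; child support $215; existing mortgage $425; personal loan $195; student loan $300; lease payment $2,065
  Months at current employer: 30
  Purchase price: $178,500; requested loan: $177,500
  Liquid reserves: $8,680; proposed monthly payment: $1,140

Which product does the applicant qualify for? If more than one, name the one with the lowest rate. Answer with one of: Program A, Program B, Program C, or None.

Program B

Total debts = (1,140 + 215 + 425 + 195 + 300 + 2,065) = 4,340; DTI = 4,340/10,350 = 41.9%.
LTV = 177,500/178,500 = 99.4%.
Reserves = 8,680/1,140 = 7.6 months.
Program A: score 621 ≥ 620; DTI 41.9% ≤ 43%; LTV 99.4% > 97%; employment 30 ≥ 18 mo; reserves 7.6 ≥ 3 mo → does not qualify.
Program B: score 621 ≥ 620; DTI 41.9% ≤ 43%; reserves 7.6 ≥ 3 mo → qualifies.
Program C: score 621 < 680; DTI 41.9% ≤ 43%; LTV 99.4% ≤ 100%; employment 30 ≥ 6 mo; reserves 7.6 < 9 mo → does not qualify.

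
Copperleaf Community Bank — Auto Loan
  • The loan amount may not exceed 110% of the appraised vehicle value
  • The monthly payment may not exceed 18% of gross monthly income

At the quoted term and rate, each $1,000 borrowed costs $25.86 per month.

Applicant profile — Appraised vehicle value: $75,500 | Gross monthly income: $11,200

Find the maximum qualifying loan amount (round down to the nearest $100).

$77,900

Payment cap: 18% × $11,200 = $2,016/month.
At $25.86 per $1,000, that supports 2,016/25.86 × 1,000 ≈ $77,958 → $77,900.
LTV cap: 110% × $75,500 = $83,050 → $83,000.
Binding constraint: payment-to-income.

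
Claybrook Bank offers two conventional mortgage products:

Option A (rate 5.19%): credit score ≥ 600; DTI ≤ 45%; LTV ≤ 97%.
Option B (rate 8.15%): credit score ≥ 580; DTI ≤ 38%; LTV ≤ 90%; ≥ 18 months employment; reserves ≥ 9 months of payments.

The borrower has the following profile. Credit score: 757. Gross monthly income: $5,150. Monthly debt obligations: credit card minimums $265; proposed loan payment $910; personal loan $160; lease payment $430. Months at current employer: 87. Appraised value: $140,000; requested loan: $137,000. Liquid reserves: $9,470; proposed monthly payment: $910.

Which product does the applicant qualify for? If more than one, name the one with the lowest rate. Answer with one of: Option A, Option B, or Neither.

Neither

Total debts = (265 + 910 + 160 + 430) = 1,765; DTI = 1,765/5,150 = 34.3%.
LTV = 137,000/140,000 = 97.9%.
Reserves = 9,470/910 = 10.4 months.
Option A: score 757 ≥ 600; DTI 34.3% ≤ 45%; LTV 97.9% > 97% → does not qualify.
Option B: score 757 ≥ 580; DTI 34.3% ≤ 38%; LTV 97.9% > 90%; employment 87 ≥ 18 mo; reserves 10.4 ≥ 9 mo → does not qualify.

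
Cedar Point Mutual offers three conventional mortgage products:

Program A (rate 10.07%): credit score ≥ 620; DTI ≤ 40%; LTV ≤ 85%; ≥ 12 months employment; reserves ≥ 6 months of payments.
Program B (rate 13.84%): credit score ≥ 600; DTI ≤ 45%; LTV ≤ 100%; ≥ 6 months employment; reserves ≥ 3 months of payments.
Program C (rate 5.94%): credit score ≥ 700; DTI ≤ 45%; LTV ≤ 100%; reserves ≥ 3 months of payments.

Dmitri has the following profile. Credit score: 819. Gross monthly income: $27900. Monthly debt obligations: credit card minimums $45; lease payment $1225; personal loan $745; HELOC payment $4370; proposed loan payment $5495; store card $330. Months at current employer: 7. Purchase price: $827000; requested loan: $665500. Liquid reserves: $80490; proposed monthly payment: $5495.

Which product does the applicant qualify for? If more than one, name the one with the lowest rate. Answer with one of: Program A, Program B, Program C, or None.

Program C

Total debts = (45 + 1,225 + 745 + 4,370 + 5,495 + 330) = 12,210; DTI = 12,210/27,900 = 43.8%.
LTV = 665,500/827,000 = 80.5%.
Reserves = 80,490/5,495 = 14.6 months.
Program A: score 819 ≥ 620; DTI 43.8% > 40%; LTV 80.5% ≤ 85%; employment 7 < 12 mo; reserves 14.6 ≥ 6 mo → does not qualify.
Program B: score 819 ≥ 600; DTI 43.8% ≤ 45%; LTV 80.5% ≤ 100%; employment 7 ≥ 6 mo; reserves 14.6 ≥ 3 mo → qualifies.
Program C: score 819 ≥ 700; DTI 43.8% ≤ 45%; LTV 80.5% ≤ 100%; reserves 14.6 ≥ 3 mo → qualifies.
Qualifying: Program B, Program C. Lowest rate is 5.94% → Program C.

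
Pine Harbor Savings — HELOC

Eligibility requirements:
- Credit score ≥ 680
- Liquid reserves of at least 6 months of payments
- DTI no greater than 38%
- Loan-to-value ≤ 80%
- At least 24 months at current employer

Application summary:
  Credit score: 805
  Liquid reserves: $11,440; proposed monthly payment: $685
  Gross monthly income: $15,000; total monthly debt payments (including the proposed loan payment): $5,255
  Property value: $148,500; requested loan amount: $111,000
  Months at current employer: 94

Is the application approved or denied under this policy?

Approved

Credit score 805 ≥ 680 (meets)
Reserves: 11,440 ÷ 685 = 16.7 months (meets 6-month minimum)
Debt-to-income = 5,255/15,000 = 35% — meets 38% limit
Loan-to-value = 111,000/148,500 = 74.7% — pass (80% max)
Employment 94 ≥ 24 months
All criteria satisfied.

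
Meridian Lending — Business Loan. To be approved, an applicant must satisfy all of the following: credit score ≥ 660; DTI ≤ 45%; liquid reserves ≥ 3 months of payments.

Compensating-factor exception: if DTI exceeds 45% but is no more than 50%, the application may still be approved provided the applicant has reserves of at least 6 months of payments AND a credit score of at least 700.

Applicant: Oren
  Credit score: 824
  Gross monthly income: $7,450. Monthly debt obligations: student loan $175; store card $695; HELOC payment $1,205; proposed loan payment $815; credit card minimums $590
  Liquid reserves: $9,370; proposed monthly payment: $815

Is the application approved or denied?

Credit score 824 ≥ 660 (meets base)
Total debts = (175 + 695 + 1,205 + 815 + 590) = 3,480. DTI = 3,480/7,450 = 46.7% > 45% — standard DTI limit exceeded.
Reserves: 9,370 ÷ 815 = 11.5 months (meets 3-month minimum)
46.7% falls in the override range (45%–50%), so the compensating-factor test applies.
Override check — reserves: 11.5 mo (ok); score: 824 (ok).
Both override conditions satisfied; DTI exception granted.

Approved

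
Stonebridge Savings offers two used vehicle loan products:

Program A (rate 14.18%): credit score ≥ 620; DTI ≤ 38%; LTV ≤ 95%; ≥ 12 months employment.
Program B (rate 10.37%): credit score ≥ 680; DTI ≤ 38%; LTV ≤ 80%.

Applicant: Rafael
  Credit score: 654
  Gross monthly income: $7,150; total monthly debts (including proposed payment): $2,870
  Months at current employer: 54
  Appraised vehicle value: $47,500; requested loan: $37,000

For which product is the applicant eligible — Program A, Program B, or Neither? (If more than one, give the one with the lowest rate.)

Neither

DTI = 2,870/7,150 = 40.1%.
LTV = 37,000/47,500 = 77.9%.
Program A: score 654 ≥ 620; DTI 40.1% > 38%; LTV 77.9% ≤ 95%; employment 54 ≥ 12 mo → does not qualify.
Program B: score 654 < 680; DTI 40.1% > 38%; LTV 77.9% ≤ 80% → does not qualify.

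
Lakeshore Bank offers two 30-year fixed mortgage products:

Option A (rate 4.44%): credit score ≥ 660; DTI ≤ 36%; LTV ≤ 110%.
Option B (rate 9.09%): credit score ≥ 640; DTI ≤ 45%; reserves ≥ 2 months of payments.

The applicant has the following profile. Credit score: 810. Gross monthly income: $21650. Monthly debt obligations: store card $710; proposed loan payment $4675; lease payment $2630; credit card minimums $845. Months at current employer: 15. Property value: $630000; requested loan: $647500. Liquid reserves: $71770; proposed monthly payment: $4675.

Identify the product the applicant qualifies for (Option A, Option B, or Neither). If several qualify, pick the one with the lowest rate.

Option B

Total debts = (710 + 4,675 + 2,630 + 845) = 8,860; DTI = 8,860/21,650 = 40.9%.
LTV = 647,500/630,000 = 102.8%.
Reserves = 71,770/4,675 = 15.4 months.
Option A: score 810 ≥ 660; DTI 40.9% > 36%; LTV 102.8% ≤ 110% → does not qualify.
Option B: score 810 ≥ 640; DTI 40.9% ≤ 45%; reserves 15.4 ≥ 2 mo → qualifies.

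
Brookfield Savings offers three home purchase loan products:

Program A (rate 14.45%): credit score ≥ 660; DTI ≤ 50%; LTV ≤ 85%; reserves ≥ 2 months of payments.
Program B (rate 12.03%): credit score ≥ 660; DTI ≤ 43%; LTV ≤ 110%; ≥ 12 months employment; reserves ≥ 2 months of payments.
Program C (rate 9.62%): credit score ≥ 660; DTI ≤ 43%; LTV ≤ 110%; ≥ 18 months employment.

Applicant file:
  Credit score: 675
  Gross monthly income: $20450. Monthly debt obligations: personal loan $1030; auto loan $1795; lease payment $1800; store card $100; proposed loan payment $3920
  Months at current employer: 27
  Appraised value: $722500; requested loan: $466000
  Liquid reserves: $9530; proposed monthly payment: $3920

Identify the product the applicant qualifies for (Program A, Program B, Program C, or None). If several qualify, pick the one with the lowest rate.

Total debts = (1,030 + 1,795 + 1,800 + 100 + 3,920) = 8,645; DTI = 8,645/20,450 = 42.3%.
LTV = 466,000/722,500 = 64.5%.
Reserves = 9,530/3,920 = 2.4 months.
Program A: score 675 ≥ 660; DTI 42.3% ≤ 50%; LTV 64.5% ≤ 85%; reserves 2.4 ≥ 2 mo → qualifies.
Program B: score 675 ≥ 660; DTI 42.3% ≤ 43%; LTV 64.5% ≤ 110%; employment 27 ≥ 12 mo; reserves 2.4 ≥ 2 mo → qualifies.
Program C: score 675 ≥ 660; DTI 42.3% ≤ 43%; LTV 64.5% ≤ 110%; employment 27 ≥ 18 mo → qualifies.
Qualifying: Program A, Program B, Program C. Lowest rate is 9.62% → Program C.

Program C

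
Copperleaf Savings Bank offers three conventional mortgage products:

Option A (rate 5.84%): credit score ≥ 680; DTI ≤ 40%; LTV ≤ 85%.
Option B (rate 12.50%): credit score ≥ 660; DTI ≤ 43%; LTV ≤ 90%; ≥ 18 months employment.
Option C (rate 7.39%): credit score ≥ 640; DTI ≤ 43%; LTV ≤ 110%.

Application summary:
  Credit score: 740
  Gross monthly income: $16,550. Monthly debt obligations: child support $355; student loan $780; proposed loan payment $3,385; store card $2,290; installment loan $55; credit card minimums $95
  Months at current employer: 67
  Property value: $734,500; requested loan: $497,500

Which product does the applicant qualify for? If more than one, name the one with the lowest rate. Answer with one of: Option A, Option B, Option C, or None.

Option C

Total debts = (355 + 780 + 3,385 + 2,290 + 55 + 95) = 6,960; DTI = 6,960/16,550 = 42.1%.
LTV = 497,500/734,500 = 67.7%.
Option A: score 740 ≥ 680; DTI 42.1% > 40%; LTV 67.7% ≤ 85% → does not qualify.
Option B: score 740 ≥ 660; DTI 42.1% ≤ 43%; LTV 67.7% ≤ 90%; employment 67 ≥ 18 mo → qualifies.
Option C: score 740 ≥ 640; DTI 42.1% ≤ 43%; LTV 67.7% ≤ 110% → qualifies.
Qualifying: Option B, Option C. Lowest rate is 7.39% → Option C.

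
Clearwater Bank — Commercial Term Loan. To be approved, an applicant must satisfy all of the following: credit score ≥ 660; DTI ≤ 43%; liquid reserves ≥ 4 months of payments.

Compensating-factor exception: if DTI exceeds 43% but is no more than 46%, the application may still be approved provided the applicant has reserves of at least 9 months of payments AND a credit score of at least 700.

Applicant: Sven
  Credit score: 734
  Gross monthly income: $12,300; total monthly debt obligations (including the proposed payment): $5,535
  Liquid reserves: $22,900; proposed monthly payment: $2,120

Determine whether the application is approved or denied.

Approved

Credit score 734 ≥ 660 (meets base)
DTI = 5,535/12,300 = 45% > 43% — standard DTI limit exceeded.
Reserves: 22,900 ÷ 2,120 = 10.8 months (meets 4-month minimum)
DTI 45% is within the 43%–46% exception band; checking compensating factors.
Override check — reserves: 10.8 mo (ok); score: 734 (ok).
Both compensating conditions met → exception applies.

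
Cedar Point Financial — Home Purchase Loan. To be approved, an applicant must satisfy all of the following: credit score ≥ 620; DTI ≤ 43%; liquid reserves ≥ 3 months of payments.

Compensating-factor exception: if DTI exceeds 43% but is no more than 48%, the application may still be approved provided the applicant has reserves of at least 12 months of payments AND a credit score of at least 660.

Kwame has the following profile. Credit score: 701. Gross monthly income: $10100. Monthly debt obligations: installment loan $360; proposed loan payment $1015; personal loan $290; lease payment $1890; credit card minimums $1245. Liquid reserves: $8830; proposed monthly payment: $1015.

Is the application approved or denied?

Denied

Credit score 701 ≥ 620 (meets base)
Total debts = (360 + 1,015 + 290 + 1,890 + 1,245) = 4,800. DTI = 4,800/10,100 = 47.5% > 43% — standard DTI limit exceeded.
Reserves = 8,830/1,015 = 8.7 months ≥ 3
47.5% falls in the override range (43%–48%), so the compensating-factor test applies.
Override check — reserves: 8.7 mo (short of 12); score: 701 (ok).
Override conditions not both satisfied; exception does not apply.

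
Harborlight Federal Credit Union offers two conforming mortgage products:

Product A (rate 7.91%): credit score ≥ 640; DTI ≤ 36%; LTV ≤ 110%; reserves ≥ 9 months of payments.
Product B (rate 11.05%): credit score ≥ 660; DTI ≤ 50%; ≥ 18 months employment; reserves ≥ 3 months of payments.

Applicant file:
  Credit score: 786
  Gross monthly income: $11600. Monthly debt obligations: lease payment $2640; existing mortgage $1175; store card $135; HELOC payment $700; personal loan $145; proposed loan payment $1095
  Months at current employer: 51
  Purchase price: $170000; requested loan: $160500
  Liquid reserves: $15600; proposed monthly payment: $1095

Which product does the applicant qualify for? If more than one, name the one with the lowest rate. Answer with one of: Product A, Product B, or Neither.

Neither

Total debts = (2,640 + 1,175 + 135 + 700 + 145 + 1,095) = 5,890; DTI = 5,890/11,600 = 50.8%.
LTV = 160,500/170,000 = 94.4%.
Reserves = 15,600/1,095 = 14.2 months.
Product A: score 786 ≥ 640; DTI 50.8% > 36%; LTV 94.4% ≤ 110%; reserves 14.2 ≥ 9 mo → does not qualify.
Product B: score 786 ≥ 660; DTI 50.8% > 50%; employment 51 ≥ 18 mo; reserves 14.2 ≥ 3 mo → does not qualify.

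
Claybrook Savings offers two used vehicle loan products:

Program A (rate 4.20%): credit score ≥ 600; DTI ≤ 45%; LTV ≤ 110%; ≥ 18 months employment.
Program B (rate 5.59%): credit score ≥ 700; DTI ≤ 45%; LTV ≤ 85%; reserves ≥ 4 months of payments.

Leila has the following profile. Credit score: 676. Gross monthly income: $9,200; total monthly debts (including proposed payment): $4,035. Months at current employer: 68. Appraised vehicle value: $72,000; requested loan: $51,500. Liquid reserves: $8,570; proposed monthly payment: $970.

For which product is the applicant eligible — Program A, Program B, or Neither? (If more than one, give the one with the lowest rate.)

DTI = 4,035/9,200 = 43.9%.
LTV = 51,500/72,000 = 71.5%.
Reserves = 8,570/970 = 8.8 months.
Program A: score 676 ≥ 600; DTI 43.9% ≤ 45%; LTV 71.5% ≤ 110%; employment 68 ≥ 18 mo → qualifies.
Program B: score 676 < 700; DTI 43.9% ≤ 45%; LTV 71.5% ≤ 85%; reserves 8.8 ≥ 4 mo → does not qualify.

Program A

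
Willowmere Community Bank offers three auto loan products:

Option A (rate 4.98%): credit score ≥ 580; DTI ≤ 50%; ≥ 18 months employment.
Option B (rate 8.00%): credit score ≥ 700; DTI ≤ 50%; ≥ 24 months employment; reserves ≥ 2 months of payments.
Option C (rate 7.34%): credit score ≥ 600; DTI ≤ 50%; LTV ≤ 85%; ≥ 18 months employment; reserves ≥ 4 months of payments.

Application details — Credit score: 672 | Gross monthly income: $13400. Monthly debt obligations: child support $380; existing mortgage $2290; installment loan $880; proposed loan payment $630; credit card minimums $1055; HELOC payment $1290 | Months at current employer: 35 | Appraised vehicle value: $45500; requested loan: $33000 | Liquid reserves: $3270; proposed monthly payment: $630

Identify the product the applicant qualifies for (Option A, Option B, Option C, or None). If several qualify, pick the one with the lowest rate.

Option A

Total debts = (380 + 2,290 + 880 + 630 + 1,055 + 1,290) = 6,525; DTI = 6,525/13,400 = 48.7%.
LTV = 33,000/45,500 = 72.5%.
Reserves = 3,270/630 = 5.2 months.
Option A: score 672 ≥ 580; DTI 48.7% ≤ 50%; employment 35 ≥ 18 mo → qualifies.
Option B: score 672 < 700; DTI 48.7% ≤ 50%; employment 35 ≥ 24 mo; reserves 5.2 ≥ 2 mo → does not qualify.
Option C: score 672 ≥ 600; DTI 48.7% ≤ 50%; LTV 72.5% ≤ 85%; employment 35 ≥ 18 mo; reserves 5.2 ≥ 4 mo → qualifies.
Qualifying: Option A, Option C. Lowest rate is 4.98% → Option A.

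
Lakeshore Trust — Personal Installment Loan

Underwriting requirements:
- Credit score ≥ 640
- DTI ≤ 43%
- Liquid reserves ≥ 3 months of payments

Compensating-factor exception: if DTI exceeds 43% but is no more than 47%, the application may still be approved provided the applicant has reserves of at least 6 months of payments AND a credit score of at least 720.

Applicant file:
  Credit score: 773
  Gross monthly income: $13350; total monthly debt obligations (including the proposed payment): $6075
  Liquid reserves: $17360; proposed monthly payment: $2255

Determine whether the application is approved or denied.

Credit score 773 ≥ 640 (meets base)
DTI = 6,075/13,350 = 45.5% > 43% — standard DTI limit exceeded.
Reserves: 17,360 ÷ 2,255 = 7.7 months (meets 3-month minimum)
DTI 45.5% is within the 43%–47% exception band; checking compensating factors.
Override check — reserves: 7.7 mo (ok); score: 773 (ok).
Both compensating conditions met → exception applies.

Approved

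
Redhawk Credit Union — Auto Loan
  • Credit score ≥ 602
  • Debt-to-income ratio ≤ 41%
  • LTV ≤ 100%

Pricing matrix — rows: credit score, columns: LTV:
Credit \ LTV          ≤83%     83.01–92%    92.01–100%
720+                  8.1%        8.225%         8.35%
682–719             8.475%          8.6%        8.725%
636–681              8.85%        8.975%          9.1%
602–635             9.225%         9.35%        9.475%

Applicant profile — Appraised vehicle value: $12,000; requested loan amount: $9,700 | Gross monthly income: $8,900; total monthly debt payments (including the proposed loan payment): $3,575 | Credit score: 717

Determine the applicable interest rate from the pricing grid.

Credit score 717 ≥ 602; Debt-to-income = 3,575/8,900 = 40.2% — meets 41% limit
LTV: 9,700 ÷ 12,000 = 80.8%, within 100% cap
Credit 717 → row 682–719; LTV 80.8% → column ≤83%. Grid cell → 8.475%.

8.475%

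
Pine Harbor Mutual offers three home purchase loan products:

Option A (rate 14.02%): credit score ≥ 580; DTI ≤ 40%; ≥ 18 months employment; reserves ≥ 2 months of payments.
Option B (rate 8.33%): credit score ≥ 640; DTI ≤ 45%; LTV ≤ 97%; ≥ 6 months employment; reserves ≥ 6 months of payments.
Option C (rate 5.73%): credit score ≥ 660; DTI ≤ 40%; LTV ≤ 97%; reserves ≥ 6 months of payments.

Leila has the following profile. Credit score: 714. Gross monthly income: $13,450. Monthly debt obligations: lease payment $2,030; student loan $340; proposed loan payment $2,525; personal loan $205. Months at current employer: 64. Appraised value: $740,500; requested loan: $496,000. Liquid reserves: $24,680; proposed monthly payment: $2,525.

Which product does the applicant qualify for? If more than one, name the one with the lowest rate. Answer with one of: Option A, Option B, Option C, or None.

Option C

Total debts = (2,030 + 340 + 2,525 + 205) = 5,100; DTI = 5,100/13,450 = 37.9%.
LTV = 496,000/740,500 = 67%.
Reserves = 24,680/2,525 = 9.8 months.
Option A: score 714 ≥ 580; DTI 37.9% ≤ 40%; employment 64 ≥ 18 mo; reserves 9.8 ≥ 2 mo → qualifies.
Option B: score 714 ≥ 640; DTI 37.9% ≤ 45%; LTV 67% ≤ 97%; employment 64 ≥ 6 mo; reserves 9.8 ≥ 6 mo → qualifies.
Option C: score 714 ≥ 660; DTI 37.9% ≤ 40%; LTV 67% ≤ 97%; reserves 9.8 ≥ 6 mo → qualifies.
Qualifying: Option A, Option B, Option C. Lowest rate is 5.73% → Option C.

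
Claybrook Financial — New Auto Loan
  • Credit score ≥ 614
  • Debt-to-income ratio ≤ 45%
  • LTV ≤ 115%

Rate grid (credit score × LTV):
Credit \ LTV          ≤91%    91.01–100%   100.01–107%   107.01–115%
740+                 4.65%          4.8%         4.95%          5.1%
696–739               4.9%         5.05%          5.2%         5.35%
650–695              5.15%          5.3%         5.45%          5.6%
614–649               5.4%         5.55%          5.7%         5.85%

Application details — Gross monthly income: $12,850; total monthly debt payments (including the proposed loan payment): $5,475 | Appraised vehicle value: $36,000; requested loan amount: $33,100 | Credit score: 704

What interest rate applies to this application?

Credit score 704 ≥ 614; DTI: 5,475 ÷ 12,850 = 42.6%, within the 45% cap
LTV = 33,100/36,000 = 91.9% ≤ 115%
Credit 704 → row 696–739; LTV 91.9% → column 91.01–100%. Grid cell → 5.05%.

5.05%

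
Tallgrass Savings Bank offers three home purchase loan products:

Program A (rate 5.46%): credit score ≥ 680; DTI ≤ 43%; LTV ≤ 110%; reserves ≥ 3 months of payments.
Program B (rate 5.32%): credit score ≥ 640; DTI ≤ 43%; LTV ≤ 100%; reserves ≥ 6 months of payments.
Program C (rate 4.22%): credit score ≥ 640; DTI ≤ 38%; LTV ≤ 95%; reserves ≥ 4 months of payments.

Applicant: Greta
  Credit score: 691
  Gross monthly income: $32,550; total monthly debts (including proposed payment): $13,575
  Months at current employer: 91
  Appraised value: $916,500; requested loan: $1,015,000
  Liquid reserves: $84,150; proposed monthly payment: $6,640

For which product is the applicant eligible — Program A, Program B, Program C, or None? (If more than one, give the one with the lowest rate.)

None

DTI = 13,575/32,550 = 41.7%.
LTV = 1,015,000/916,500 = 110.7%.
Reserves = 84,150/6,640 = 12.7 months.
Program A: score 691 ≥ 680; DTI 41.7% ≤ 43%; LTV 110.7% > 110%; reserves 12.7 ≥ 3 mo → does not qualify.
Program B: score 691 ≥ 640; DTI 41.7% ≤ 43%; LTV 110.7% > 100%; reserves 12.7 ≥ 6 mo → does not qualify.
Program C: score 691 ≥ 640; DTI 41.7% > 38%; LTV 110.7% > 95%; reserves 12.7 ≥ 4 mo → does not qualify.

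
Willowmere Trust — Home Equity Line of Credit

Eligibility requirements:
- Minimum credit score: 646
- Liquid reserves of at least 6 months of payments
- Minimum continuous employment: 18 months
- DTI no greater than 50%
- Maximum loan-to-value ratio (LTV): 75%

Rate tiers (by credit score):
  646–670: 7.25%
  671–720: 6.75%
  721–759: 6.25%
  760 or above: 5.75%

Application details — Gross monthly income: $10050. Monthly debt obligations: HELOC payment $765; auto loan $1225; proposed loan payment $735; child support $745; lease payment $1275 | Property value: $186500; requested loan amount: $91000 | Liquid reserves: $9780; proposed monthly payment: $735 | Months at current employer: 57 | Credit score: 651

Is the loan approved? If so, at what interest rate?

Approved at 7.25%

Credit score 651 ≥ 646 (meets minimum)
LTV = 91,000/186,500 = 48.8% ≤ 75%
Liquid reserves cover 9,780/735 = 13.3 months — ≥ 6 required
Total monthly debts = (765 + 1,225 + 735 + 745 + 1,275) = 4,745. DTI = 4,745/10,050 = 47.2% ≤ 50%
Employment 57 ≥ 18 months
All requirements met. Score 651 falls in the 646–670 tier → 7.25%.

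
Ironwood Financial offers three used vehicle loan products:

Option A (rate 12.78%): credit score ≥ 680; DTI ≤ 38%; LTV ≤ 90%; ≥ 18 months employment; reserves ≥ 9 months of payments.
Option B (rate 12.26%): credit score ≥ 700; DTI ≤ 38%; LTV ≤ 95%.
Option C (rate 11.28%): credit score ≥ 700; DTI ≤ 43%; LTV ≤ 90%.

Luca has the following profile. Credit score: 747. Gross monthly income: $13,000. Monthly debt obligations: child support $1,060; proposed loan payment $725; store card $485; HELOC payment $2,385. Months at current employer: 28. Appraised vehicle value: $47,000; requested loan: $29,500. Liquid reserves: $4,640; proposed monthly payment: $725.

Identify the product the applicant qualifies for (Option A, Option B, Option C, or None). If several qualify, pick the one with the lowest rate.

Option C

Total debts = (1,060 + 725 + 485 + 2,385) = 4,655; DTI = 4,655/13,000 = 35.8%.
LTV = 29,500/47,000 = 62.8%.
Reserves = 4,640/725 = 6.4 months.
Option A: score 747 ≥ 680; DTI 35.8% ≤ 38%; LTV 62.8% ≤ 90%; employment 28 ≥ 18 mo; reserves 6.4 < 9 mo → does not qualify.
Option B: score 747 ≥ 700; DTI 35.8% ≤ 38%; LTV 62.8% ≤ 95% → qualifies.
Option C: score 747 ≥ 700; DTI 35.8% ≤ 43%; LTV 62.8% ≤ 90% → qualifies.
Qualifying: Option B, Option C. Lowest rate is 11.28% → Option C.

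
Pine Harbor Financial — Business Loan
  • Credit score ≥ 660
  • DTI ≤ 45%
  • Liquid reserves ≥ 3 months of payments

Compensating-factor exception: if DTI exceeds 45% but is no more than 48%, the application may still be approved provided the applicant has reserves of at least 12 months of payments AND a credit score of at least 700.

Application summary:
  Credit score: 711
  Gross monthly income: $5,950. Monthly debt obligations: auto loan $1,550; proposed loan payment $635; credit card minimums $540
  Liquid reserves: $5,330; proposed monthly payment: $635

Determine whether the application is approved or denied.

Credit score 711 ≥ 660 (meets base)
Total debts = (1,550 + 635 + 540) = 2,725. DTI: 2,725 ÷ 5,950 = 45.8%, over the 45% base limit.
Liquid reserves cover 5,330/635 = 8.4 months — ≥ 3 required
DTI 45.8% is within the 45%–48% exception band; checking compensating factors.
Override check — reserves: 8.4 mo (short of 12); score: 711 (ok).
Compensating-factor requirement not fully met.

Denied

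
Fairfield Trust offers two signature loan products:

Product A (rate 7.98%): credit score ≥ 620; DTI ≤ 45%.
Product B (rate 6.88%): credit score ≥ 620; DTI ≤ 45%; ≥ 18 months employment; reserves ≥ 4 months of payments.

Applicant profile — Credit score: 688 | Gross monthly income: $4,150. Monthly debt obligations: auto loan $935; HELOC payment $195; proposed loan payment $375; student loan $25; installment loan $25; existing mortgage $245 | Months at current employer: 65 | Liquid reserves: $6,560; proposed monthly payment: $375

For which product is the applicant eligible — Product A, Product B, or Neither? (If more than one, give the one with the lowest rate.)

Product B

Total debts = (935 + 195 + 375 + 25 + 25 + 245) = 1,800; DTI = 1,800/4,150 = 43.4%.
Reserves = 6,560/375 = 17.5 months.
Product A: score 688 ≥ 620; DTI 43.4% ≤ 45% → qualifies.
Product B: score 688 ≥ 620; DTI 43.4% ≤ 45%; employment 65 ≥ 18 mo; reserves 17.5 ≥ 4 mo → qualifies.
Qualifying: Product A, Product B. Lowest rate is 6.88% → Product B.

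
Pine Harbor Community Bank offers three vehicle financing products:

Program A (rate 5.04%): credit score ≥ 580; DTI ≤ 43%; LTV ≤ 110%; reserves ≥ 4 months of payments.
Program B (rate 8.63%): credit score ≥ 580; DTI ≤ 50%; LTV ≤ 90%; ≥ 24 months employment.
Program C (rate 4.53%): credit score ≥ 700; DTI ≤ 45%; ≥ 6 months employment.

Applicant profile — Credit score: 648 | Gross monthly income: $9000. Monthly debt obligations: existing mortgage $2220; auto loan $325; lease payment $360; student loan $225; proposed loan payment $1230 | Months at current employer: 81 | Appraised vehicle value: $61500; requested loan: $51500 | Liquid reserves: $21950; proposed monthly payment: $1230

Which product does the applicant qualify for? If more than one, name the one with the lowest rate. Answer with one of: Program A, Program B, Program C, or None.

Total debts = (2,220 + 325 + 360 + 225 + 1,230) = 4,360; DTI = 4,360/9,000 = 48.4%.
LTV = 51,500/61,500 = 83.7%.
Reserves = 21,950/1,230 = 17.8 months.
Program A: score 648 ≥ 580; DTI 48.4% > 43%; LTV 83.7% ≤ 110%; reserves 17.8 ≥ 4 mo → does not qualify.
Program B: score 648 ≥ 580; DTI 48.4% ≤ 50%; LTV 83.7% ≤ 90%; employment 81 ≥ 24 mo → qualifies.
Program C: score 648 < 700; DTI 48.4% > 45%; employment 81 ≥ 6 mo → does not qualify.

Program B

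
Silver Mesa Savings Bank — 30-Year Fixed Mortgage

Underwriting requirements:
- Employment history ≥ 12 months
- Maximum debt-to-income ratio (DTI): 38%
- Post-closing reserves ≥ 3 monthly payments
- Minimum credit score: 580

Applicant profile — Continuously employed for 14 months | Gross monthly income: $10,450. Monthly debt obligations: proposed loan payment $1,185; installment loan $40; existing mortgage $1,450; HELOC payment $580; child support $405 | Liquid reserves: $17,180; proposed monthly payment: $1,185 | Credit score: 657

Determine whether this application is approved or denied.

Approved

Employment 14 ≥ 12 months
Total monthly debts = (1,185 + 40 + 1,450 + 580 + 405) = 3,660. DTI = 3,660/10,450 = 35% ≤ 38%
Reserves = 17,180/1,185 = 14.5 months ≥ 3
Credit score 657 ≥ 580 (meets)
All criteria satisfied.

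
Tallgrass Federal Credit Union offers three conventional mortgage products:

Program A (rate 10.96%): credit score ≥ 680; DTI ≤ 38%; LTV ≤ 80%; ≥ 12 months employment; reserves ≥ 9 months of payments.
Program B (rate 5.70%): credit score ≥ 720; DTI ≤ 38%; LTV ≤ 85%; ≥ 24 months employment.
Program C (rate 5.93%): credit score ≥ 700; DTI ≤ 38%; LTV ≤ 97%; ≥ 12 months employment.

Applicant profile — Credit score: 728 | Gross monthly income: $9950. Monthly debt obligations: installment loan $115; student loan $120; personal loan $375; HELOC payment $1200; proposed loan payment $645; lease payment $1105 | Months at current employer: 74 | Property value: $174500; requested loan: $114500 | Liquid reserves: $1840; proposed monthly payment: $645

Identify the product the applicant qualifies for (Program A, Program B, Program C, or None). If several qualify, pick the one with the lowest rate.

Program B

Total debts = (115 + 120 + 375 + 1,200 + 645 + 1,105) = 3,560; DTI = 3,560/9,950 = 35.8%.
LTV = 114,500/174,500 = 65.6%.
Reserves = 1,840/645 = 2.9 months.
Program A: score 728 ≥ 680; DTI 35.8% ≤ 38%; LTV 65.6% ≤ 80%; employment 74 ≥ 12 mo; reserves 2.9 < 9 mo → does not qualify.
Program B: score 728 ≥ 720; DTI 35.8% ≤ 38%; LTV 65.6% ≤ 85%; employment 74 ≥ 24 mo → qualifies.
Program C: score 728 ≥ 700; DTI 35.8% ≤ 38%; LTV 65.6% ≤ 97%; employment 74 ≥ 12 mo → qualifies.
Qualifying: Program B, Program C. Lowest rate is 5.70% → Program B.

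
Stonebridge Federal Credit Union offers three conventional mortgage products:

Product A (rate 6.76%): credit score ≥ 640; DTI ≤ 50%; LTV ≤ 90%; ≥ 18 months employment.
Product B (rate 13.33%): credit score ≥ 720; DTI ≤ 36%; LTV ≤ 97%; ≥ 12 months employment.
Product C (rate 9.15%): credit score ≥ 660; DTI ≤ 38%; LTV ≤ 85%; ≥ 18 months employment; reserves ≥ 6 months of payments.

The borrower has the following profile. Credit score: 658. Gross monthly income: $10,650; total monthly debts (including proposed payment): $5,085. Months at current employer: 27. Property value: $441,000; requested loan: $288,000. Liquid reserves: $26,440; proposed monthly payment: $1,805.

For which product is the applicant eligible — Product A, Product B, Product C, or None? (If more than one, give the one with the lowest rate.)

DTI = 5,085/10,650 = 47.7%.
LTV = 288,000/441,000 = 65.3%.
Reserves = 26,440/1,805 = 14.6 months.
Product A: score 658 ≥ 640; DTI 47.7% ≤ 50%; LTV 65.3% ≤ 90%; employment 27 ≥ 18 mo → qualifies.
Product B: score 658 < 720; DTI 47.7% > 36%; LTV 65.3% ≤ 97%; employment 27 ≥ 12 mo → does not qualify.
Product C: score 658 < 660; DTI 47.7% > 38%; LTV 65.3% ≤ 85%; employment 27 ≥ 18 mo; reserves 14.6 ≥ 6 mo → does not qualify.

Product A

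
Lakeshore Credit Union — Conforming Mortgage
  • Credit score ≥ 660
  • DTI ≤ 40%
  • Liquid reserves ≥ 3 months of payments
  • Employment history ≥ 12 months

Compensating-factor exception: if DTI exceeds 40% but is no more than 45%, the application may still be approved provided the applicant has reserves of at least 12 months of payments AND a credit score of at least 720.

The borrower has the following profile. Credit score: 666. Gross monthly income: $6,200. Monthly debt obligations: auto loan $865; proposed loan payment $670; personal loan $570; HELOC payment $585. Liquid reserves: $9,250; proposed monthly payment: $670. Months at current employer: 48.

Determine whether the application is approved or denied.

Credit score 666 ≥ 660 (meets base)
Total debts = (865 + 670 + 570 + 585) = 2,690. DTI = 2,690/6,200 = 43.4% > 40% — standard DTI limit exceeded.
Liquid reserves cover 9,250/670 = 13.8 months — ≥ 3 required
Employment 48 ≥ 12 months
43.4% falls in the override range (40%–45%), so the compensating-factor test applies.
Override check — reserves: 13.8 mo (ok); score: 666 (below 720).
Override conditions not both satisfied; exception does not apply.

Denied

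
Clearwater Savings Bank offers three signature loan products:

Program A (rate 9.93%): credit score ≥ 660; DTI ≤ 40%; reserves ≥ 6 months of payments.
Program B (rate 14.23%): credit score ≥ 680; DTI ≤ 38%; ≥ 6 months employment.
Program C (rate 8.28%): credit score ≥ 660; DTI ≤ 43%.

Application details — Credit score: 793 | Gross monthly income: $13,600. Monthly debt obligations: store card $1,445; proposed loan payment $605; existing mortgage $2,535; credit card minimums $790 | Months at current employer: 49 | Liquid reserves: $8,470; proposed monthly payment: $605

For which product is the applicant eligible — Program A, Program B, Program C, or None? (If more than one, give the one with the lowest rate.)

Program C

Total debts = (1,445 + 605 + 2,535 + 790) = 5,375; DTI = 5,375/13,600 = 39.5%.
Reserves = 8,470/605 = 14.0 months.
Program A: score 793 ≥ 660; DTI 39.5% ≤ 40%; reserves 14.0 ≥ 6 mo → qualifies.
Program B: score 793 ≥ 680; DTI 39.5% > 38%; employment 49 ≥ 6 mo → does not qualify.
Program C: score 793 ≥ 660; DTI 39.5% ≤ 43% → qualifies.
Qualifying: Program A, Program C. Lowest rate is 8.28% → Program C.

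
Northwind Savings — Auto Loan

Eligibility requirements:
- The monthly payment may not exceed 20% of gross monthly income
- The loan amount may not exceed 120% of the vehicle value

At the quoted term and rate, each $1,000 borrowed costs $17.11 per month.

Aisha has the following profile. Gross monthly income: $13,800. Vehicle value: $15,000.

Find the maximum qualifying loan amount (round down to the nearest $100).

$18,000

Payment cap: 20% × $13,800 = $2,760/month.
At $17.11 per $1,000, that supports 2,760/17.11 × 1,000 ≈ $161,309 → $161,300.
LTV cap: 120% × $15,000 = $18,000 → $18,000.
Binding constraint: loan-to-value.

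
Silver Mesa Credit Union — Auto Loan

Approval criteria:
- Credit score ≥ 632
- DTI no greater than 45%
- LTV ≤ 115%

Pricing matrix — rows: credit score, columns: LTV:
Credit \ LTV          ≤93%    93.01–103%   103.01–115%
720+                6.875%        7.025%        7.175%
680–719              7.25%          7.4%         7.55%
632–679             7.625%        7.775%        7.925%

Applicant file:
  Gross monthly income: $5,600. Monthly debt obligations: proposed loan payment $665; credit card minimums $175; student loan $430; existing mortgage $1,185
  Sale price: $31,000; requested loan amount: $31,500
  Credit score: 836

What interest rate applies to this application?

Credit score 836 ≥ 632; Total monthly debts = (665 + 175 + 430 + 1,185) = 2,455. DTI: 2,455 ÷ 5,600 = 43.8%, within the 45% cap
LTV: 31,500 ÷ 31,000 = 101.6%, within 115% cap
Row: 836 falls in 720+. Column: 101.6% falls in 93.01–103%. Rate = 7.025%.

7.025%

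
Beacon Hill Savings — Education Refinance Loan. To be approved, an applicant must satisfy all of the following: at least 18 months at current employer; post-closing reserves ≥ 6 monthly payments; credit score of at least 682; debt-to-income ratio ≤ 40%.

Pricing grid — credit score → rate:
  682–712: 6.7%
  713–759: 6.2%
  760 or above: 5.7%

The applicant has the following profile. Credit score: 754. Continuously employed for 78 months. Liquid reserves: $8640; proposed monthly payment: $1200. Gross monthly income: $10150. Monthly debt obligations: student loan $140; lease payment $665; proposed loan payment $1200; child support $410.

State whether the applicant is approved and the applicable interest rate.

Approved at 6.2%

Credit score 754 ≥ 682 (meets minimum)
Employment 78 ≥ 18 months
Reserves = 8,640/1,200 = 7.2 months ≥ 6
Total monthly debts = (140 + 665 + 1,200 + 410) = 2,415. Debt-to-income = 2,415/10,150 = 23.8% — meets 40% limit
All requirements met. Score 754 falls in the 713–759 tier → 6.2%.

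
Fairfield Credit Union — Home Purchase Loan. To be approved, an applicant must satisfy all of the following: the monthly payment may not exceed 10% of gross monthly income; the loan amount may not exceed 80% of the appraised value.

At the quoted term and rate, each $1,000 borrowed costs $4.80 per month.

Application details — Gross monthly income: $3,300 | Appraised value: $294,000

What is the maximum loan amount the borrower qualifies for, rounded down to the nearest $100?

$68,700

Payment cap: 10% × $3,300 = $330/month.
At $4.80 per $1,000, that supports 330/4.80 × 1,000 ≈ $68,750 → $68,700.
LTV cap: 80% × $294,000 = $235,200 → $235,200.
Binding constraint: payment-to-income.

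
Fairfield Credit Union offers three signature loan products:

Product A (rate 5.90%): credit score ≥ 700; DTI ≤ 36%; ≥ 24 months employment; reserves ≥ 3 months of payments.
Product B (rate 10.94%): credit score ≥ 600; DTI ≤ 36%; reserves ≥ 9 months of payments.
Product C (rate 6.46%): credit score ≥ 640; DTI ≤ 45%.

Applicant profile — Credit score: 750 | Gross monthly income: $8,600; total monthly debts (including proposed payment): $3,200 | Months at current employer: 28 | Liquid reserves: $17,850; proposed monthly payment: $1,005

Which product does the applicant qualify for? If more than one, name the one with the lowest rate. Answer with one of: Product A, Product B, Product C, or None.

Product C

DTI = 3,200/8,600 = 37.2%.
Reserves = 17,850/1,005 = 17.8 months.
Product A: score 750 ≥ 700; DTI 37.2% > 36%; employment 28 ≥ 24 mo; reserves 17.8 ≥ 3 mo → does not qualify.
Product B: score 750 ≥ 600; DTI 37.2% > 36%; reserves 17.8 ≥ 9 mo → does not qualify.
Product C: score 750 ≥ 640; DTI 37.2% ≤ 45% → qualifies.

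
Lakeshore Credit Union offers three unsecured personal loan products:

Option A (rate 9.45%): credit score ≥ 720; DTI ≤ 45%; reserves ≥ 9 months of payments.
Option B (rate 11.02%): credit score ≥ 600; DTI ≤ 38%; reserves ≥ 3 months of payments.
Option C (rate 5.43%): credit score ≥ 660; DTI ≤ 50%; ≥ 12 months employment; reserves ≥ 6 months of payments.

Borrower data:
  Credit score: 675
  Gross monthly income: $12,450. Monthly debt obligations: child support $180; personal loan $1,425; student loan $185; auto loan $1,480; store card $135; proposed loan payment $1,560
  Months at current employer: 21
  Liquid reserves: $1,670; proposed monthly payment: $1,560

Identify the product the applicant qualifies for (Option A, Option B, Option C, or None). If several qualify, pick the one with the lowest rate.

Total debts = (180 + 1,425 + 185 + 1,480 + 135 + 1,560) = 4,965; DTI = 4,965/12,450 = 39.9%.
Reserves = 1,670/1,560 = 1.1 months.
Option A: score 675 < 720; DTI 39.9% ≤ 45%; reserves 1.1 < 9 mo → does not qualify.
Option B: score 675 ≥ 600; DTI 39.9% > 38%; reserves 1.1 < 3 mo → does not qualify.
Option C: score 675 ≥ 660; DTI 39.9% ≤ 50%; employment 21 ≥ 12 mo; reserves 1.1 < 6 mo → does not qualify.

None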